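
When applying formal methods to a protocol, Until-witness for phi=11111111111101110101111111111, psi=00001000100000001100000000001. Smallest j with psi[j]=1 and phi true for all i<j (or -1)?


(phi U psi) at 0: need smallest j with psi[j]=1 and phi[i]=1 for all i in [0,j).
Scan from step 0:
  step 0: phi=1, psi=0 -> continue
  step 1: phi=1, psi=0 -> continue
  step 2: phi=1, psi=0 -> continue
  step 3: phi=1, psi=0 -> continue
  step 4: psi=1 and phi held for [0,4) -> witness found
Witness step = 4

4


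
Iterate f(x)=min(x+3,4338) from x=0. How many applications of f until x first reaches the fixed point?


Step 1: x=0, cap=4338, increment=3
Step 2: x grows by 3 each step until capped at 4338; fixed point is x=4338
Step 3: iterations = ceil(4338/3) = 1446

1446


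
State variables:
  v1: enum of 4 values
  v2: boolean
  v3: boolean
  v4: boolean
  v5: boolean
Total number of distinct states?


State space = product of domain sizes of all variables.
Domain sizes:
  v1 (enum of 4 values): 4
  v2 (boolean): 2
  v3 (boolean): 2
  v4 (boolean): 2
  v5 (boolean): 2
Product = 4 * 2 * 2 * 2 * 2 = 64

64


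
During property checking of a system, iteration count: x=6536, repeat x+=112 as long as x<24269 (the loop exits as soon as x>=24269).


Step 1: x goes from 6536 toward 24269 by 112; the body runs while x<24269, so iterations = ceil((bound-start)/step)
Step 2: Distance=17733
Step 3: ceil(17733/112)=159

159


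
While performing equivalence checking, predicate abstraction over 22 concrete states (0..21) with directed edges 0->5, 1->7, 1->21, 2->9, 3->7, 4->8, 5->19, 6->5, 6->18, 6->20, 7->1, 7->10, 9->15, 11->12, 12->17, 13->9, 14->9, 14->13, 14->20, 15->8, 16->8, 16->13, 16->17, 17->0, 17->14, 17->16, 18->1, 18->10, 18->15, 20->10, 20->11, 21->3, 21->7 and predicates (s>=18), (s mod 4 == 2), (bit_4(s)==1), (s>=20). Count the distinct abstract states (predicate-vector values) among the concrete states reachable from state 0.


BFS from 0:
Concrete reachable: {0, 5, 19}
Abstract via predicates (s>=18), (s mod 4 == 2), (bit_4(s)==1), (s>=20):
  (0,0,0,0) <- {0, 5}
  (1,0,1,0) <- {19}
Distinct abstract states = 2

2


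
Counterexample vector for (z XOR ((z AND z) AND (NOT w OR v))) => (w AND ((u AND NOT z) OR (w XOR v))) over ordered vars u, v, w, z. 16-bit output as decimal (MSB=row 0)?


F1 = (z XOR ((z AND z) AND (NOT w OR v)))
F2 = (w AND ((u AND NOT z) OR (w XOR v)))
Counterexample to F1=>F2 is where F1=1 and F2=0.
Evaluate each row (bits = u,v,w,z, MSB first):
  row 0 [0000]: F1=0 F2=0 -> F1&~F2 -> 0
  row 1 [0001]: F1=0 F2=0 -> F1&~F2 -> 0
  row 2 [0010]: F1=0 F2=1 -> F1&~F2 -> 0
  row 3 [0011]: F1=1 F2=1 -> F1&~F2 -> 0
  row 4 [0100]: F1=0 F2=0 -> F1&~F2 -> 0
  row 5 [0101]: F1=0 F2=0 -> F1&~F2 -> 0
  row 6 [0110]: F1=0 F2=0 -> F1&~F2 -> 0
  row 7 [0111]: F1=0 F2=0 -> F1&~F2 -> 0
  row 8 [1000]: F1=0 F2=0 -> F1&~F2 -> 0
  row 9 [1001]: F1=0 F2=0 -> F1&~F2 -> 0
  row 10 [1010]: F1=0 F2=1 -> F1&~F2 -> 0
  row 11 [1011]: F1=1 F2=1 -> F1&~F2 -> 0
  row 12 [1100]: F1=0 F2=0 -> F1&~F2 -> 0
  row 13 [1101]: F1=0 F2=0 -> F1&~F2 -> 0
  row 14 [1110]: F1=0 F2=1 -> F1&~F2 -> 0
  row 15 [1111]: F1=0 F2=0 -> F1&~F2 -> 0
Full result column, 4 rows per line (u,v fixed per line; w,z runs 00..11 left to right):
  rows 0-3 [u,v=00]: 0000  = hex 0
  rows 4-7 [u,v=01]: 0000  = hex 0
  rows 8-11 [u,v=10]: 0000  = hex 0
  rows 12-15 [u,v=11]: 0000  = hex 0
Counterexample vector (row 0 .. row 15) = 0000000000000000
Output column grouped in 4s = 0000 0000 0000 0000 = 0x0000
Convert to decimal digit by digit (value = value*16 + digit):
  0 -> 0
  0*16 + 0 = 0
  0*16 + 0 = 0
  0*16 + 0 = 0
Decimal = 0

0


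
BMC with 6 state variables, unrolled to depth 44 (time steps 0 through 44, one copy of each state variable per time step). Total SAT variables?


BMC unrolls to depth k, creating one copy of each state var for steps 0..k.
Step count = 44 + 1 = 45 (steps 0 through 44)
Vars per step = 6
Total = 6 * 45 = 270

270


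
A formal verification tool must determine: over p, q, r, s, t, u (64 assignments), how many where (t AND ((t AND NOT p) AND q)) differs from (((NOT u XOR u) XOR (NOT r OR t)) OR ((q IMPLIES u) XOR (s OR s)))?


F1 = (t AND ((t AND NOT p) AND q))
F2 = (((NOT u XOR u) XOR (NOT r OR t)) OR ((q IMPLIES u) XOR (s OR s)))
Evaluate both on each of 64 rows (bits = p,q,r,s,t,u):
  row 0 [000000]: F1=0 F2=1 (differ) -> 1
  row 1 [000001]: F1=0 F2=1 (differ) -> 1
  row 2 [000010]: F1=0 F2=1 (differ) -> 1
  row 3 [000011]: F1=0 F2=1 (differ) -> 1
  row 4 [000100]: F1=0 F2=0 -> 0
  (every remaining row is evaluated the same way; all 64 results are listed next)
Full result column, 8 rows per line (p,q,r fixed per line; s,t,u runs 000..111 left to right):
  rows 0-7 [p,q,r=000]: 11110000  (ones: 4)
  rows 8-15 [p,q,r=001]: 11111100  (ones: 6)
  rows 16-23 [p,q,r=010]: 01101001  (ones: 4)
  rows 24-31 [p,q,r=011]: 11101101  (ones: 6)
  rows 32-39 [p,q,r=100]: 11110000  (ones: 4)
  rows 40-47 [p,q,r=101]: 11111100  (ones: 6)
  rows 48-55 [p,q,r=110]: 01011010  (ones: 4)
  rows 56-63 [p,q,r=111]: 11011110  (ones: 6)
Disagreements = 4+6+4+6+4+6+4+6 = 40

40


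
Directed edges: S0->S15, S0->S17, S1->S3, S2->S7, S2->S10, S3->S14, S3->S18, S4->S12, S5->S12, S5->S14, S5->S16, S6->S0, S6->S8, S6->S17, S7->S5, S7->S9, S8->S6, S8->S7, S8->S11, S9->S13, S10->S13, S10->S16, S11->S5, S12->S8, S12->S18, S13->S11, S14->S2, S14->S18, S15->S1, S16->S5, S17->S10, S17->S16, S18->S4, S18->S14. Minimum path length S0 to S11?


BFS layer-by-layer from S0:
  dist 0: {S0}
  dist 1: {S15, S17}
  dist 2: {S1, S10, S16}
  dist 3: {S3, S5, S13}
  dist 4: {S11, S12, S14, S18}
  -> S11 reached at distance 4
Shortest path length = 4

4


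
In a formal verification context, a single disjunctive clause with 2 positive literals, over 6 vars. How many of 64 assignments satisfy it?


Step 1: Total=2^6=64
Step 2: Unsat when all 2 false: 2^4=16
Step 3: Sat=64-16=48

48


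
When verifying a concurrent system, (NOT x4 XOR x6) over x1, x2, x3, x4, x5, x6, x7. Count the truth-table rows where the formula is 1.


Formula: (NOT x4 XOR x6) over 7 vars (128 rows)
Evaluate each row (x1, x2, x3, x4, x5, x6, x7 as bits, MSB first):
  row 0 [0000000]: (NOT 0 XOR 0) -> 1
  row 1 [0000001]: (NOT 0 XOR 0) -> 1
  row 2 [0000010]: (NOT 0 XOR 1) -> 0
  row 3 [0000011]: (NOT 0 XOR 1) -> 0
  row 4 [0000100]: (NOT 0 XOR 0) -> 1
  (every remaining row is evaluated the same way; all 128 results are listed next)
Full result column, 8 rows per line (x1,x2,x3,x4 fixed per line; x5,x6,x7 runs 000..111 left to right):
  rows 0-7 [x1,x2,x3,x4=0000]: 11001100  (ones: 4)
  rows 8-15 [x1,x2,x3,x4=0001]: 00110011  (ones: 4)
  rows 16-23 [x1,x2,x3,x4=0010]: 11001100  (ones: 4)
  rows 24-31 [x1,x2,x3,x4=0011]: 00110011  (ones: 4)
  rows 32-39 [x1,x2,x3,x4=0100]: 11001100  (ones: 4)
  rows 40-47 [x1,x2,x3,x4=0101]: 00110011  (ones: 4)
  rows 48-55 [x1,x2,x3,x4=0110]: 11001100  (ones: 4)
  rows 56-63 [x1,x2,x3,x4=0111]: 00110011  (ones: 4)
  rows 64-71 [x1,x2,x3,x4=1000]: 11001100  (ones: 4)
  rows 72-79 [x1,x2,x3,x4=1001]: 00110011  (ones: 4)
  rows 80-87 [x1,x2,x3,x4=1010]: 11001100  (ones: 4)
  rows 88-95 [x1,x2,x3,x4=1011]: 00110011  (ones: 4)
  rows 96-103 [x1,x2,x3,x4=1100]: 11001100  (ones: 4)
  rows 104-111 [x1,x2,x3,x4=1101]: 00110011  (ones: 4)
  rows 112-119 [x1,x2,x3,x4=1110]: 11001100  (ones: 4)
  rows 120-127 [x1,x2,x3,x4=1111]: 00110011  (ones: 4)
Count of 1-rows = 4+4+4+4+4+4+4+4+4+4+4+4+4+4+4+4 = 64

64


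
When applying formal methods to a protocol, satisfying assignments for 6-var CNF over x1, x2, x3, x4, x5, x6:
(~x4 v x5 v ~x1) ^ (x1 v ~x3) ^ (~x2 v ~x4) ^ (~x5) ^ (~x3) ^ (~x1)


CNF with 6 clauses over 6 vars (64 assignments).
An assignment satisfies CNF iff every clause has >=1 true literal.
Check each row (bits = x1,x2,x3,x4,x5,x6; clause T/F shown):
  row 0 [000000]: clauses=TTTTTT -> 1
  row 1 [000001]: clauses=TTTTTT -> 1
  row 2 [000010]: clauses=TTTFTT -> 0
  row 3 [000011]: clauses=TTTFTT -> 0
  row 4 [000100]: clauses=TTTTTT -> 1
  (every remaining row is evaluated the same way; all 64 results are listed next)
Full result column, 8 rows per line (x1,x2,x3 fixed per line; x4,x5,x6 runs 000..111 left to right):
  rows 0-7 [x1,x2,x3=000]: 11001100  (ones: 4)
  rows 8-15 [x1,x2,x3=001]: 00000000  (ones: 0)
  rows 16-23 [x1,x2,x3=010]: 11000000  (ones: 2)
  rows 24-31 [x1,x2,x3=011]: 00000000  (ones: 0)
  rows 32-39 [x1,x2,x3=100]: 00000000  (ones: 0)
  rows 40-47 [x1,x2,x3=101]: 00000000  (ones: 0)
  rows 48-55 [x1,x2,x3=110]: 00000000  (ones: 0)
  rows 56-63 [x1,x2,x3=111]: 00000000  (ones: 0)
Satisfying assignments = 4+0+2+0+0+0+0+0 = 6

6


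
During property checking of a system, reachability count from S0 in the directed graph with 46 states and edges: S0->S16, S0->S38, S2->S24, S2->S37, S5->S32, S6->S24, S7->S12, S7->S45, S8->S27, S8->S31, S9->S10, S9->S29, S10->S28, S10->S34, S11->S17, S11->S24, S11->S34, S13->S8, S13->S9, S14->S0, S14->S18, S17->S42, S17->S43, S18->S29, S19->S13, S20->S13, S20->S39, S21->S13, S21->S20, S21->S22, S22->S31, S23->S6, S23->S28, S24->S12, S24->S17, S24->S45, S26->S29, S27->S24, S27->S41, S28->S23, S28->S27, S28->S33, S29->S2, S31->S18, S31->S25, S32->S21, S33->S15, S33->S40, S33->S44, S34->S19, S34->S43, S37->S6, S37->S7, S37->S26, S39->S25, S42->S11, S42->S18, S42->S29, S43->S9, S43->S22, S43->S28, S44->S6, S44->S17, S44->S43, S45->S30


BFS from S0:
  layer 0: {S0}
  layer 1: {S16, S38}
Reachable set: {S0, S16, S38}
Count = 3

3


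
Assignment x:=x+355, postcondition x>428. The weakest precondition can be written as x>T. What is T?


Formula: wp(x:=E, P) = P[E/x] (substitute E for x in postcondition)
Step 1: Postcondition: x>428
Step 2: Substitute x+355 for x: x+355>428
Step 3: Solve for x: x > 428-355 = 73

73


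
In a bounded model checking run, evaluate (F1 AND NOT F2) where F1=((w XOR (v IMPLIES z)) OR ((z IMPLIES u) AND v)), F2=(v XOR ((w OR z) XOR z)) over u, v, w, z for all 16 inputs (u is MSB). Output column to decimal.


F1 = ((w XOR (v IMPLIES z)) OR ((z IMPLIES u) AND v))
F2 = (v XOR ((w OR z) XOR z))
Counterexample to F1=>F2 is where F1=1 and F2=0.
Evaluate each row (bits = u,v,w,z, MSB first):
  row 0 [0000]: F1=1 F2=0 -> F1&~F2 -> 1
  row 1 [0001]: F1=1 F2=0 -> F1&~F2 -> 1
  row 2 [0010]: F1=0 F2=1 -> F1&~F2 -> 0
  row 3 [0011]: F1=0 F2=0 -> F1&~F2 -> 0
  row 4 [0100]: F1=1 F2=1 -> F1&~F2 -> 0
  row 5 [0101]: F1=1 F2=1 -> F1&~F2 -> 0
  row 6 [0110]: F1=1 F2=0 -> F1&~F2 -> 1
  row 7 [0111]: F1=0 F2=1 -> F1&~F2 -> 0
  row 8 [1000]: F1=1 F2=0 -> F1&~F2 -> 1
  row 9 [1001]: F1=1 F2=0 -> F1&~F2 -> 1
  row 10 [1010]: F1=0 F2=1 -> F1&~F2 -> 0
  row 11 [1011]: F1=0 F2=0 -> F1&~F2 -> 0
  row 12 [1100]: F1=1 F2=1 -> F1&~F2 -> 0
  row 13 [1101]: F1=1 F2=1 -> F1&~F2 -> 0
  row 14 [1110]: F1=1 F2=0 -> F1&~F2 -> 1
  row 15 [1111]: F1=1 F2=1 -> F1&~F2 -> 0
Full result column, 4 rows per line (u,v fixed per line; w,z runs 00..11 left to right):
  rows 0-3 [u,v=00]: 1100  = hex C
  rows 4-7 [u,v=01]: 0010  = hex 2
  rows 8-11 [u,v=10]: 1100  = hex C
  rows 12-15 [u,v=11]: 0010  = hex 2
Counterexample vector (row 0 .. row 15) = 1100001011000010
Output column grouped in 4s = 1100 0010 1100 0010 = 0xC2C2
Convert to decimal digit by digit (value = value*16 + digit):
  C -> 12
  12*16 + 2 = 194
  194*16 + 12 (C) = 3116
  3116*16 + 2 = 49858
Decimal = 49858

49858


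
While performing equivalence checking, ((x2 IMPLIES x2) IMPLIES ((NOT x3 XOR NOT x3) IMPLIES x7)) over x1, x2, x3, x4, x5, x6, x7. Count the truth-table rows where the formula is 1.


Formula: ((x2 IMPLIES x2) IMPLIES ((NOT x3 XOR NOT x3) IMPLIES x7)) over 7 vars (128 rows)
Evaluate each row (x1, x2, x3, x4, x5, x6, x7 as bits, MSB first):
  row 0 [0000000]: ((0 IMPLIES 0) IMPLIES ((NOT 0 XOR NOT 0) IMPLIES 0)) -> 1
  row 1 [0000001]: ((0 IMPLIES 0) IMPLIES ((NOT 0 XOR NOT 0) IMPLIES 1)) -> 1
  row 2 [0000010]: ((0 IMPLIES 0) IMPLIES ((NOT 0 XOR NOT 0) IMPLIES 0)) -> 1
  row 3 [0000011]: ((0 IMPLIES 0) IMPLIES ((NOT 0 XOR NOT 0) IMPLIES 1)) -> 1
  row 4 [0000100]: ((0 IMPLIES 0) IMPLIES ((NOT 0 XOR NOT 0) IMPLIES 0)) -> 1
  (every remaining row is evaluated the same way; all 128 results are listed next)
Full result column, 8 rows per line (x1,x2,x3,x4 fixed per line; x5,x6,x7 runs 000..111 left to right):
  rows 0-7 [x1,x2,x3,x4=0000]: 11111111  (ones: 8)
  rows 8-15 [x1,x2,x3,x4=0001]: 11111111  (ones: 8)
  rows 16-23 [x1,x2,x3,x4=0010]: 11111111  (ones: 8)
  rows 24-31 [x1,x2,x3,x4=0011]: 11111111  (ones: 8)
  rows 32-39 [x1,x2,x3,x4=0100]: 11111111  (ones: 8)
  rows 40-47 [x1,x2,x3,x4=0101]: 11111111  (ones: 8)
  rows 48-55 [x1,x2,x3,x4=0110]: 11111111  (ones: 8)
  rows 56-63 [x1,x2,x3,x4=0111]: 11111111  (ones: 8)
  rows 64-71 [x1,x2,x3,x4=1000]: 11111111  (ones: 8)
  rows 72-79 [x1,x2,x3,x4=1001]: 11111111  (ones: 8)
  rows 80-87 [x1,x2,x3,x4=1010]: 11111111  (ones: 8)
  rows 88-95 [x1,x2,x3,x4=1011]: 11111111  (ones: 8)
  rows 96-103 [x1,x2,x3,x4=1100]: 11111111  (ones: 8)
  rows 104-111 [x1,x2,x3,x4=1101]: 11111111  (ones: 8)
  rows 112-119 [x1,x2,x3,x4=1110]: 11111111  (ones: 8)
  rows 120-127 [x1,x2,x3,x4=1111]: 11111111  (ones: 8)
Count of 1-rows = 8+8+8+8+8+8+8+8+8+8+8+8+8+8+8+8 = 128

128


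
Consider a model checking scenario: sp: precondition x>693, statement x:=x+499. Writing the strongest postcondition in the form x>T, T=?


Formula: sp(P, x:=E) = exists old_x. (x = E[old_x/x]) AND P[old_x/x] (old_x is the value of x before the assignment; eliminate old_x by solving x = E[old_x/x] for old_x)
Step 1: Precondition P: x>693, i.e. old_x > 693
Step 2: Assignment gives x = old_x + 499, so old_x = x - 499
Step 3: Substitute into P: x - 499 > 693
Step 4: Simplify: x > 693+499 = 1192

1192


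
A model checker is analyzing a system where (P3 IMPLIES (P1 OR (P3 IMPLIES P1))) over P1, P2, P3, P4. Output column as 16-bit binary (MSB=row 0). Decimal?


Formula: (P3 IMPLIES (P1 OR (P3 IMPLIES P1))) over P1, P2, P3, P4 (16 rows)
Evaluate each row (bits = P1,P2,P3,P4, MSB first):
  row 0 [0000]: (0 IMPLIES (0 OR (0 IMPLIES 0))) -> 1
  row 1 [0001]: (0 IMPLIES (0 OR (0 IMPLIES 0))) -> 1
  row 2 [0010]: (1 IMPLIES (0 OR (1 IMPLIES 0))) -> 0
  row 3 [0011]: (1 IMPLIES (0 OR (1 IMPLIES 0))) -> 0
  row 4 [0100]: (0 IMPLIES (0 OR (0 IMPLIES 0))) -> 1
  row 5 [0101]: (0 IMPLIES (0 OR (0 IMPLIES 0))) -> 1
  row 6 [0110]: (1 IMPLIES (0 OR (1 IMPLIES 0))) -> 0
  row 7 [0111]: (1 IMPLIES (0 OR (1 IMPLIES 0))) -> 0
  row 8 [1000]: (0 IMPLIES (1 OR (0 IMPLIES 1))) -> 1
  row 9 [1001]: (0 IMPLIES (1 OR (0 IMPLIES 1))) -> 1
  row 10 [1010]: (1 IMPLIES (1 OR (1 IMPLIES 1))) -> 1
  row 11 [1011]: (1 IMPLIES (1 OR (1 IMPLIES 1))) -> 1
  row 12 [1100]: (0 IMPLIES (1 OR (0 IMPLIES 1))) -> 1
  row 13 [1101]: (0 IMPLIES (1 OR (0 IMPLIES 1))) -> 1
  row 14 [1110]: (1 IMPLIES (1 OR (1 IMPLIES 1))) -> 1
  row 15 [1111]: (1 IMPLIES (1 OR (1 IMPLIES 1))) -> 1
Full result column, 4 rows per line (P1,P2 fixed per line; P3,P4 runs 00..11 left to right):
  rows 0-3 [P1,P2=00]: 1100  = hex C
  rows 4-7 [P1,P2=01]: 1100  = hex C
  rows 8-11 [P1,P2=10]: 1111  = hex F
  rows 12-15 [P1,P2=11]: 1111  = hex F
Output column (row 0 .. row 15) = 1100110011111111
Output column grouped in 4s = 1100 1100 1111 1111 = 0xCCFF
Convert to decimal digit by digit (value = value*16 + digit):
  C -> 12
  12*16 + 12 (C) = 204
  204*16 + 15 (F) = 3279
  3279*16 + 15 (F) = 52479
Decimal = 52479

52479


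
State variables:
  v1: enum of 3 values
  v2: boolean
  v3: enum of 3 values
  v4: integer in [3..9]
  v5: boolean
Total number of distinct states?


State space = product of domain sizes of all variables.
Domain sizes:
  v1 (enum of 3 values): 3
  v2 (boolean): 2
  v3 (enum of 3 values): 3
  v4 (integer in [3..9]): 7
  v5 (boolean): 2
Product = 3 * 2 * 3 * 7 * 2 = 252

252


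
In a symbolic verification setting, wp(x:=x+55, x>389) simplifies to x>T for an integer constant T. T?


Formula: wp(x:=E, P) = P[E/x] (substitute E for x in postcondition)
Step 1: Postcondition: x>389
Step 2: Substitute x+55 for x: x+55>389
Step 3: Solve for x: x > 389-55 = 334

334


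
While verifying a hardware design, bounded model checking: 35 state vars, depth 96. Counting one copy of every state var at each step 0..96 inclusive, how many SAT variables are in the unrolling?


BMC unrolls to depth k, creating one copy of each state var for steps 0..k.
Step count = 96 + 1 = 97 (steps 0 through 96)
Vars per step = 35
Total = 35 * 97 = 3395

3395


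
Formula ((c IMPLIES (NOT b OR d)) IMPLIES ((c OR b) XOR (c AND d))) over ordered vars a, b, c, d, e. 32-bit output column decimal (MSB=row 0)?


Formula: ((c IMPLIES (NOT b OR d)) IMPLIES ((c OR b) XOR (c AND d))) over a, b, c, d, e (32 rows)
Evaluate each row (bits = a,b,c,d,e, MSB first):
  row 0 [00000]: ((0 IMPLIES (NOT 0 OR 0)) IMPLIES ((0 OR 0) XOR (0 AND 0))) -> 0
  row 1 [00001]: ((0 IMPLIES (NOT 0 OR 0)) IMPLIES ((0 OR 0) XOR (0 AND 0))) -> 0
  row 2 [00010]: ((0 IMPLIES (NOT 0 OR 1)) IMPLIES ((0 OR 0) XOR (0 AND 1))) -> 0
  row 3 [00011]: ((0 IMPLIES (NOT 0 OR 1)) IMPLIES ((0 OR 0) XOR (0 AND 1))) -> 0
  row 4 [00100]: ((1 IMPLIES (NOT 0 OR 0)) IMPLIES ((1 OR 0) XOR (1 AND 0))) -> 1
  row 5 [00101]: ((1 IMPLIES (NOT 0 OR 0)) IMPLIES ((1 OR 0) XOR (1 AND 0))) -> 1
  row 6 [00110]: ((1 IMPLIES (NOT 0 OR 1)) IMPLIES ((1 OR 0) XOR (1 AND 1))) -> 0
  row 7 [00111]: ((1 IMPLIES (NOT 0 OR 1)) IMPLIES ((1 OR 0) XOR (1 AND 1))) -> 0
  row 8 [01000]: ((0 IMPLIES (NOT 1 OR 0)) IMPLIES ((0 OR 1) XOR (0 AND 0))) -> 1
  row 9 [01001]: ((0 IMPLIES (NOT 1 OR 0)) IMPLIES ((0 OR 1) XOR (0 AND 0))) -> 1
  row 10 [01010]: ((0 IMPLIES (NOT 1 OR 1)) IMPLIES ((0 OR 1) XOR (0 AND 1))) -> 1
  row 11 [01011]: ((0 IMPLIES (NOT 1 OR 1)) IMPLIES ((0 OR 1) XOR (0 AND 1))) -> 1
  row 12 [01100]: ((1 IMPLIES (NOT 1 OR 0)) IMPLIES ((1 OR 1) XOR (1 AND 0))) -> 1
  row 13 [01101]: ((1 IMPLIES (NOT 1 OR 0)) IMPLIES ((1 OR 1) XOR (1 AND 0))) -> 1
  row 14 [01110]: ((1 IMPLIES (NOT 1 OR 1)) IMPLIES ((1 OR 1) XOR (1 AND 1))) -> 0
  row 15 [01111]: ((1 IMPLIES (NOT 1 OR 1)) IMPLIES ((1 OR 1) XOR (1 AND 1))) -> 0
  row 16 [10000]: ((0 IMPLIES (NOT 0 OR 0)) IMPLIES ((0 OR 0) XOR (0 AND 0))) -> 0
  row 17 [10001]: ((0 IMPLIES (NOT 0 OR 0)) IMPLIES ((0 OR 0) XOR (0 AND 0))) -> 0
  row 18 [10010]: ((0 IMPLIES (NOT 0 OR 1)) IMPLIES ((0 OR 0) XOR (0 AND 1))) -> 0
  row 19 [10011]: ((0 IMPLIES (NOT 0 OR 1)) IMPLIES ((0 OR 0) XOR (0 AND 1))) -> 0
  row 20 [10100]: ((1 IMPLIES (NOT 0 OR 0)) IMPLIES ((1 OR 0) XOR (1 AND 0))) -> 1
  row 21 [10101]: ((1 IMPLIES (NOT 0 OR 0)) IMPLIES ((1 OR 0) XOR (1 AND 0))) -> 1
  row 22 [10110]: ((1 IMPLIES (NOT 0 OR 1)) IMPLIES ((1 OR 0) XOR (1 AND 1))) -> 0
  row 23 [10111]: ((1 IMPLIES (NOT 0 OR 1)) IMPLIES ((1 OR 0) XOR (1 AND 1))) -> 0
  row 24 [11000]: ((0 IMPLIES (NOT 1 OR 0)) IMPLIES ((0 OR 1) XOR (0 AND 0))) -> 1
  row 25 [11001]: ((0 IMPLIES (NOT 1 OR 0)) IMPLIES ((0 OR 1) XOR (0 AND 0))) -> 1
  row 26 [11010]: ((0 IMPLIES (NOT 1 OR 1)) IMPLIES ((0 OR 1) XOR (0 AND 1))) -> 1
  row 27 [11011]: ((0 IMPLIES (NOT 1 OR 1)) IMPLIES ((0 OR 1) XOR (0 AND 1))) -> 1
  row 28 [11100]: ((1 IMPLIES (NOT 1 OR 0)) IMPLIES ((1 OR 1) XOR (1 AND 0))) -> 1
  row 29 [11101]: ((1 IMPLIES (NOT 1 OR 0)) IMPLIES ((1 OR 1) XOR (1 AND 0))) -> 1
  row 30 [11110]: ((1 IMPLIES (NOT 1 OR 1)) IMPLIES ((1 OR 1) XOR (1 AND 1))) -> 0
  row 31 [11111]: ((1 IMPLIES (NOT 1 OR 1)) IMPLIES ((1 OR 1) XOR (1 AND 1))) -> 0
Full result column, 4 rows per line (a,b,c fixed per line; d,e runs 00..11 left to right):
  rows 0-3 [a,b,c=000]: 0000  = hex 0
  rows 4-7 [a,b,c=001]: 1100  = hex C
  rows 8-11 [a,b,c=010]: 1111  = hex F
  rows 12-15 [a,b,c=011]: 1100  = hex C
  rows 16-19 [a,b,c=100]: 0000  = hex 0
  rows 20-23 [a,b,c=101]: 1100  = hex C
  rows 24-27 [a,b,c=110]: 1111  = hex F
  rows 28-31 [a,b,c=111]: 1100  = hex C
Output column (row 0 .. row 31) = 00001100111111000000110011111100
Output column grouped in 4s = 0000 1100 1111 1100 0000 1100 1111 1100 = 0x0CFC0CFC
Convert to decimal digit by digit (value = value*16 + digit):
  0 -> 0
  0*16 + 12 (C) = 12
  12*16 + 15 (F) = 207
  207*16 + 12 (C) = 3324
  3324*16 + 0 = 53184
  53184*16 + 12 (C) = 850956
  850956*16 + 15 (F) = 13615311
  13615311*16 + 12 (C) = 217844988
Decimal = 217844988

217844988


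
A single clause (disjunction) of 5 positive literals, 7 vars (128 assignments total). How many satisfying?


Step 1: Total=2^7=128
Step 2: Unsat when all 5 false: 2^2=4
Step 3: Sat=128-4=124

124


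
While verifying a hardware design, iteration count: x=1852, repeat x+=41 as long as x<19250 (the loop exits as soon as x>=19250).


Step 1: x goes from 1852 toward 19250 by 41; the body runs while x<19250, so iterations = ceil((bound-start)/step)
Step 2: Distance=17398
Step 3: ceil(17398/41)=425

425


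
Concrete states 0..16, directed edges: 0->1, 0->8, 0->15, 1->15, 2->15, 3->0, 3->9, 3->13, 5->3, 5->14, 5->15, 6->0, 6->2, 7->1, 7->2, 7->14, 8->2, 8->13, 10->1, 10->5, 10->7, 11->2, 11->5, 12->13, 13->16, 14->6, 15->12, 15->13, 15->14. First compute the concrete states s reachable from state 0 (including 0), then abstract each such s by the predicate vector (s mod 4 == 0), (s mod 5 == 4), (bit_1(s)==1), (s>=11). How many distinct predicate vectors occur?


BFS from 0:
Concrete reachable: {0, 1, 2, 6, 8, 12, 13, 14, 15, 16}
Abstract via predicates (s mod 4 == 0), (s mod 5 == 4), (bit_1(s)==1), (s>=11):
  (0,0,0,0) <- {1}
  (0,0,0,1) <- {13}
  (0,0,1,0) <- {2, 6}
  (0,0,1,1) <- {15}
  (0,1,1,1) <- {14}
  (1,0,0,0) <- {0, 8}
  (1,0,0,1) <- {12, 16}
Distinct abstract states = 7

7


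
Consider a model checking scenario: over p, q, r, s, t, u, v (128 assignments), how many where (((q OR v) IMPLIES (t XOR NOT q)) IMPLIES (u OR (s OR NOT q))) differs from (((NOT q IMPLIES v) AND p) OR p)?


F1 = (((q OR v) IMPLIES (t XOR NOT q)) IMPLIES (u OR (s OR NOT q)))
F2 = (((NOT q IMPLIES v) AND p) OR p)
Evaluate both on each of 128 rows (bits = p,q,r,s,t,u,v):
  row 0 [0000000]: F1=1 F2=0 (differ) -> 1
  row 1 [0000001]: F1=1 F2=0 (differ) -> 1
  row 2 [0000010]: F1=1 F2=0 (differ) -> 1
  row 3 [0000011]: F1=1 F2=0 (differ) -> 1
  row 4 [0000100]: F1=1 F2=0 (differ) -> 1
  (every remaining row is evaluated the same way; all 128 results are listed next)
Full result column, 8 rows per line (p,q,r,s fixed per line; t,u,v runs 000..111 left to right):
  rows 0-7 [p,q,r,s=0000]: 11111111  (ones: 8)
  rows 8-15 [p,q,r,s=0001]: 11111111  (ones: 8)
  rows 16-23 [p,q,r,s=0010]: 11111111  (ones: 8)
  rows 24-31 [p,q,r,s=0011]: 11111111  (ones: 8)
  rows 32-39 [p,q,r,s=0100]: 11110011  (ones: 6)
  rows 40-47 [p,q,r,s=0101]: 11111111  (ones: 8)
  rows 48-55 [p,q,r,s=0110]: 11110011  (ones: 6)
  rows 56-63 [p,q,r,s=0111]: 11111111  (ones: 8)
  rows 64-71 [p,q,r,s=1000]: 00000000  (ones: 0)
  rows 72-79 [p,q,r,s=1001]: 00000000  (ones: 0)
  rows 80-87 [p,q,r,s=1010]: 00000000  (ones: 0)
  rows 88-95 [p,q,r,s=1011]: 00000000  (ones: 0)
  rows 96-103 [p,q,r,s=1100]: 00001100  (ones: 2)
  rows 104-111 [p,q,r,s=1101]: 00000000  (ones: 0)
  rows 112-119 [p,q,r,s=1110]: 00001100  (ones: 2)
  rows 120-127 [p,q,r,s=1111]: 00000000  (ones: 0)
Disagreements = 8+8+8+8+6+8+6+8+0+0+0+0+2+0+2+0 = 64

64


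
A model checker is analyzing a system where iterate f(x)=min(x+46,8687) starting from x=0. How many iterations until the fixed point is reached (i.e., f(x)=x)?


Step 1: x=0, cap=8687, increment=46
Step 2: x grows by 46 each step until capped at 8687; fixed point is x=8687
Step 3: iterations = ceil(8687/46) = 189

189


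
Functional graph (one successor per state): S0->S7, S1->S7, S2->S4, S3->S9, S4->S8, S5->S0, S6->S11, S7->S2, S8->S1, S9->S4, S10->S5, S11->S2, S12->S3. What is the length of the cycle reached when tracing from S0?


Trace from S0 until a state repeats:
  S0 -> S7 -> S2 -> S4 -> S8 -> S1 -> S7
S7 first seen at step 1, revisited at step 6.
Cycle length = 6 - 1 = 5

5


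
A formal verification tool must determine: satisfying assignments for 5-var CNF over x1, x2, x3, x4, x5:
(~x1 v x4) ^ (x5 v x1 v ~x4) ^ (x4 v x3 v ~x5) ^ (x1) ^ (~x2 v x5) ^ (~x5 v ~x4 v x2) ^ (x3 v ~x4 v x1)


CNF with 7 clauses over 5 vars (32 assignments).
An assignment satisfies CNF iff every clause has >=1 true literal.
Check each row (bits = x1,x2,x3,x4,x5; clause T/F shown):
  row 0 [00000]: clauses=TTTFTTT -> 0
  row 1 [00001]: clauses=TTFFTTT -> 0
  row 2 [00010]: clauses=TFTFTTF -> 0
  row 3 [00011]: clauses=TTTFTFF -> 0
  row 4 [00100]: clauses=TTTFTTT -> 0
  row 5 [00101]: clauses=TTTFTTT -> 0
  row 6 [00110]: clauses=TFTFTTT -> 0
  row 7 [00111]: clauses=TTTFTFT -> 0
  row 8 [01000]: clauses=TTTFFTT -> 0
  row 9 [01001]: clauses=TTFFTTT -> 0
  row 10 [01010]: clauses=TFTFFTF -> 0
  row 11 [01011]: clauses=TTTFTTF -> 0
  row 12 [01100]: clauses=TTTFFTT -> 0
  row 13 [01101]: clauses=TTTFTTT -> 0
  row 14 [01110]: clauses=TFTFFTT -> 0
  row 15 [01111]: clauses=TTTFTTT -> 0
  row 16 [10000]: clauses=FTTTTTT -> 0
  row 17 [10001]: clauses=FTFTTTT -> 0
  row 18 [10010]: clauses=TTTTTTT -> 1
  row 19 [10011]: clauses=TTTTTFT -> 0
  row 20 [10100]: clauses=FTTTTTT -> 0
  row 21 [10101]: clauses=FTTTTTT -> 0
  row 22 [10110]: clauses=TTTTTTT -> 1
  row 23 [10111]: clauses=TTTTTFT -> 0
  row 24 [11000]: clauses=FTTTFTT -> 0
  row 25 [11001]: clauses=FTFTTTT -> 0
  row 26 [11010]: clauses=TTTTFTT -> 0
  row 27 [11011]: clauses=TTTTTTT -> 1
  row 28 [11100]: clauses=FTTTFTT -> 0
  row 29 [11101]: clauses=FTTTTTT -> 0
  row 30 [11110]: clauses=TTTTFTT -> 0
  row 31 [11111]: clauses=TTTTTTT -> 1
Full result column, 8 rows per line (x1,x2 fixed per line; x3,x4,x5 runs 000..111 left to right):
  rows 0-7 [x1,x2=00]: 00000000  (ones: 0)
  rows 8-15 [x1,x2=01]: 00000000  (ones: 0)
  rows 16-23 [x1,x2=10]: 00100010  (ones: 2)
  rows 24-31 [x1,x2=11]: 00010001  (ones: 2)
Satisfying assignments = 0+0+2+2 = 4

4


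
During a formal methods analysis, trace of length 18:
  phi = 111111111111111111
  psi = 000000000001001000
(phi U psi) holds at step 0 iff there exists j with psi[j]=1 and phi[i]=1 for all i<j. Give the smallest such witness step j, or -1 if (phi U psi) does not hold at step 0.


(phi U psi) at 0: need smallest j with psi[j]=1 and phi[i]=1 for all i in [0,j).
Scan from step 0:
  step 0: phi=1, psi=0 -> continue
  step 1: phi=1, psi=0 -> continue
  step 2: phi=1, psi=0 -> continue
  step 3: phi=1, psi=0 -> continue
  step 11: psi=1 and phi held for [0,11) -> witness found
Witness step = 11

11


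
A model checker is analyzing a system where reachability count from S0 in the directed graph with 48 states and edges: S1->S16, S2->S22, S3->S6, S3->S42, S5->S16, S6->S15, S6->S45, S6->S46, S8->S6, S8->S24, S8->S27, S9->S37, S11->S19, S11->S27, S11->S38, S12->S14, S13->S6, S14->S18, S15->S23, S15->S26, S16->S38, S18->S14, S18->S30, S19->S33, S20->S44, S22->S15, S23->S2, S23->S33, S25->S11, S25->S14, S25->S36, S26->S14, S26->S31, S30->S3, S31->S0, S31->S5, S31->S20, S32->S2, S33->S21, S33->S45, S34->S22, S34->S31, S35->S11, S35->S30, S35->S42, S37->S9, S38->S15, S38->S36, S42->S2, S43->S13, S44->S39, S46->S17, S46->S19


BFS from S0:
  layer 0: {S0}
Reachable set: {S0}
Count = 1

1


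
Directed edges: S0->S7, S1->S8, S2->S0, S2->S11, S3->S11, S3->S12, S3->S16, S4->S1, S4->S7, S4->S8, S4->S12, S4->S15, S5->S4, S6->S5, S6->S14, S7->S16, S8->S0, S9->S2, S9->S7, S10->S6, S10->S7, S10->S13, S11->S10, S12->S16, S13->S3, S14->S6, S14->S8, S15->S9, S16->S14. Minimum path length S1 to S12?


BFS layer-by-layer from S1:
  dist 0: {S1}
  dist 1: {S8}
  dist 2: {S0}
  dist 3: {S7}
  dist 4: {S16}
  dist 5: {S14}
  dist 6: {S6}
  dist 7: {S5}
  dist 8: {S4}
  dist 9: {S12, S15}
  -> S12 reached at distance 9
Shortest path length = 9

9


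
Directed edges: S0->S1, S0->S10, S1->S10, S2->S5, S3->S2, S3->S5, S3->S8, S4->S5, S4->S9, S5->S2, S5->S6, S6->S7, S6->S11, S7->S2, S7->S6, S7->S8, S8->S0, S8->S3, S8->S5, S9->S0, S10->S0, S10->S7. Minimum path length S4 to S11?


BFS layer-by-layer from S4:
  dist 0: {S4}
  dist 1: {S5, S9}
  dist 2: {S0, S2, S6}
  dist 3: {S1, S7, S10, S11}
  -> S11 reached at distance 3
Shortest path length = 3

3


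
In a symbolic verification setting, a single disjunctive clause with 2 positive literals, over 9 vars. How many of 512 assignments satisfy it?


Step 1: Total=2^9=512
Step 2: Unsat when all 2 false: 2^7=128
Step 3: Sat=512-128=384

384


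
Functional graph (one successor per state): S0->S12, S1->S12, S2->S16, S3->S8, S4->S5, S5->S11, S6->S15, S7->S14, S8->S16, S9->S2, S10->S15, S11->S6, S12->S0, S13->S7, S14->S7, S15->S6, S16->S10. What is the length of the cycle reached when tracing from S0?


Trace from S0 until a state repeats:
  S0 -> S12 -> S0
S0 first seen at step 0, revisited at step 2.
Cycle length = 2 - 0 = 2

2


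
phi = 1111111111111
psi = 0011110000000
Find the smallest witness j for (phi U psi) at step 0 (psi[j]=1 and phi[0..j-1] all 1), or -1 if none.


(phi U psi) at 0: need smallest j with psi[j]=1 and phi[i]=1 for all i in [0,j).
Scan from step 0:
  step 0: phi=1, psi=0 -> continue
  step 1: phi=1, psi=0 -> continue
  step 2: psi=1 and phi held for [0,2) -> witness found
Witness step = 2

2


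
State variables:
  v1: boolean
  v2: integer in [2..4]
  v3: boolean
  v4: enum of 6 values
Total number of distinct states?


State space = product of domain sizes of all variables.
Domain sizes:
  v1 (boolean): 2
  v2 (integer in [2..4]): 3
  v3 (boolean): 2
  v4 (enum of 6 values): 6
Product = 2 * 3 * 2 * 6 = 72

72


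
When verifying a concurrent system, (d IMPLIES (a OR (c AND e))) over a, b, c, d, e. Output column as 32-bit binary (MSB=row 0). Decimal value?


Formula: (d IMPLIES (a OR (c AND e))) over a, b, c, d, e (32 rows)
Evaluate each row (bits = a,b,c,d,e, MSB first):
  row 0 [00000]: (0 IMPLIES (0 OR (0 AND 0))) -> 1
  row 1 [00001]: (0 IMPLIES (0 OR (0 AND 1))) -> 1
  row 2 [00010]: (1 IMPLIES (0 OR (0 AND 0))) -> 0
  row 3 [00011]: (1 IMPLIES (0 OR (0 AND 1))) -> 0
  row 4 [00100]: (0 IMPLIES (0 OR (1 AND 0))) -> 1
  row 5 [00101]: (0 IMPLIES (0 OR (1 AND 1))) -> 1
  row 6 [00110]: (1 IMPLIES (0 OR (1 AND 0))) -> 0
  row 7 [00111]: (1 IMPLIES (0 OR (1 AND 1))) -> 1
  row 8 [01000]: (0 IMPLIES (0 OR (0 AND 0))) -> 1
  row 9 [01001]: (0 IMPLIES (0 OR (0 AND 1))) -> 1
  row 10 [01010]: (1 IMPLIES (0 OR (0 AND 0))) -> 0
  row 11 [01011]: (1 IMPLIES (0 OR (0 AND 1))) -> 0
  row 12 [01100]: (0 IMPLIES (0 OR (1 AND 0))) -> 1
  row 13 [01101]: (0 IMPLIES (0 OR (1 AND 1))) -> 1
  row 14 [01110]: (1 IMPLIES (0 OR (1 AND 0))) -> 0
  row 15 [01111]: (1 IMPLIES (0 OR (1 AND 1))) -> 1
  row 16 [10000]: (0 IMPLIES (1 OR (0 AND 0))) -> 1
  row 17 [10001]: (0 IMPLIES (1 OR (0 AND 1))) -> 1
  row 18 [10010]: (1 IMPLIES (1 OR (0 AND 0))) -> 1
  row 19 [10011]: (1 IMPLIES (1 OR (0 AND 1))) -> 1
  row 20 [10100]: (0 IMPLIES (1 OR (1 AND 0))) -> 1
  row 21 [10101]: (0 IMPLIES (1 OR (1 AND 1))) -> 1
  row 22 [10110]: (1 IMPLIES (1 OR (1 AND 0))) -> 1
  row 23 [10111]: (1 IMPLIES (1 OR (1 AND 1))) -> 1
  row 24 [11000]: (0 IMPLIES (1 OR (0 AND 0))) -> 1
  row 25 [11001]: (0 IMPLIES (1 OR (0 AND 1))) -> 1
  row 26 [11010]: (1 IMPLIES (1 OR (0 AND 0))) -> 1
  row 27 [11011]: (1 IMPLIES (1 OR (0 AND 1))) -> 1
  row 28 [11100]: (0 IMPLIES (1 OR (1 AND 0))) -> 1
  row 29 [11101]: (0 IMPLIES (1 OR (1 AND 1))) -> 1
  row 30 [11110]: (1 IMPLIES (1 OR (1 AND 0))) -> 1
  row 31 [11111]: (1 IMPLIES (1 OR (1 AND 1))) -> 1
Full result column, 4 rows per line (a,b,c fixed per line; d,e runs 00..11 left to right):
  rows 0-3 [a,b,c=000]: 1100  = hex C
  rows 4-7 [a,b,c=001]: 1101  = hex D
  rows 8-11 [a,b,c=010]: 1100  = hex C
  rows 12-15 [a,b,c=011]: 1101  = hex D
  rows 16-19 [a,b,c=100]: 1111  = hex F
  rows 20-23 [a,b,c=101]: 1111  = hex F
  rows 24-27 [a,b,c=110]: 1111  = hex F
  rows 28-31 [a,b,c=111]: 1111  = hex F
Output column (row 0 .. row 31) = 11001101110011011111111111111111
Output column grouped in 4s = 1100 1101 1100 1101 1111 1111 1111 1111 = 0xCDCDFFFF
Convert to decimal digit by digit (value = value*16 + digit):
  C -> 12
  12*16 + 13 (D) = 205
  205*16 + 12 (C) = 3292
  3292*16 + 13 (D) = 52685
  52685*16 + 15 (F) = 842975
  842975*16 + 15 (F) = 13487615
  13487615*16 + 15 (F) = 215801855
  215801855*16 + 15 (F) = 3452829695
Decimal = 3452829695

3452829695


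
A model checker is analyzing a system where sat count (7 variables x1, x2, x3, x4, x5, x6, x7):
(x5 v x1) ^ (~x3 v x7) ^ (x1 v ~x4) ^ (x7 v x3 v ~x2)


CNF with 4 clauses over 7 vars (128 assignments).
An assignment satisfies CNF iff every clause has >=1 true literal.
Check each row (bits = x1,x2,x3,x4,x5,x6,x7; clause T/F shown):
  row 0 [0000000]: clauses=FTTT -> 0
  row 1 [0000001]: clauses=FTTT -> 0
  row 2 [0000010]: clauses=FTTT -> 0
  row 3 [0000011]: clauses=FTTT -> 0
  row 4 [0000100]: clauses=TTTT -> 1
  (every remaining row is evaluated the same way; all 128 results are listed next)
Full result column, 8 rows per line (x1,x2,x3,x4 fixed per line; x5,x6,x7 runs 000..111 left to right):
  rows 0-7 [x1,x2,x3,x4=0000]: 00001111  (ones: 4)
  rows 8-15 [x1,x2,x3,x4=0001]: 00000000  (ones: 0)
  rows 16-23 [x1,x2,x3,x4=0010]: 00000101  (ones: 2)
  rows 24-31 [x1,x2,x3,x4=0011]: 00000000  (ones: 0)
  rows 32-39 [x1,x2,x3,x4=0100]: 00000101  (ones: 2)
  rows 40-47 [x1,x2,x3,x4=0101]: 00000000  (ones: 0)
  rows 48-55 [x1,x2,x3,x4=0110]: 00000101  (ones: 2)
  rows 56-63 [x1,x2,x3,x4=0111]: 00000000  (ones: 0)
  rows 64-71 [x1,x2,x3,x4=1000]: 11111111  (ones: 8)
  rows 72-79 [x1,x2,x3,x4=1001]: 11111111  (ones: 8)
  rows 80-87 [x1,x2,x3,x4=1010]: 01010101  (ones: 4)
  rows 88-95 [x1,x2,x3,x4=1011]: 01010101  (ones: 4)
  rows 96-103 [x1,x2,x3,x4=1100]: 01010101  (ones: 4)
  rows 104-111 [x1,x2,x3,x4=1101]: 01010101  (ones: 4)
  rows 112-119 [x1,x2,x3,x4=1110]: 01010101  (ones: 4)
  rows 120-127 [x1,x2,x3,x4=1111]: 01010101  (ones: 4)
Satisfying assignments = 4+0+2+0+2+0+2+0+8+8+4+4+4+4+4+4 = 50

50


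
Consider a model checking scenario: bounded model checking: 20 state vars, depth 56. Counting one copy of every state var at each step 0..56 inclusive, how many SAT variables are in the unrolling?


BMC unrolls to depth k, creating one copy of each state var for steps 0..k.
Step count = 56 + 1 = 57 (steps 0 through 56)
Vars per step = 20
Total = 20 * 57 = 1140

1140


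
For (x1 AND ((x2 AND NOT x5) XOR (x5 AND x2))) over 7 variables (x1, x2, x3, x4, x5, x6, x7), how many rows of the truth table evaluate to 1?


Formula: (x1 AND ((x2 AND NOT x5) XOR (x5 AND x2))) over 7 vars (128 rows)
Evaluate each row (x1, x2, x3, x4, x5, x6, x7 as bits, MSB first):
  row 0 [0000000]: (0 AND ((0 AND NOT 0) XOR (0 AND 0))) -> 0
  row 1 [0000001]: (0 AND ((0 AND NOT 0) XOR (0 AND 0))) -> 0
  row 2 [0000010]: (0 AND ((0 AND NOT 0) XOR (0 AND 0))) -> 0
  row 3 [0000011]: (0 AND ((0 AND NOT 0) XOR (0 AND 0))) -> 0
  row 4 [0000100]: (0 AND ((0 AND NOT 1) XOR (1 AND 0))) -> 0
  (every remaining row is evaluated the same way; all 128 results are listed next)
Full result column, 8 rows per line (x1,x2,x3,x4 fixed per line; x5,x6,x7 runs 000..111 left to right):
  rows 0-7 [x1,x2,x3,x4=0000]: 00000000  (ones: 0)
  rows 8-15 [x1,x2,x3,x4=0001]: 00000000  (ones: 0)
  rows 16-23 [x1,x2,x3,x4=0010]: 00000000  (ones: 0)
  rows 24-31 [x1,x2,x3,x4=0011]: 00000000  (ones: 0)
  rows 32-39 [x1,x2,x3,x4=0100]: 00000000  (ones: 0)
  rows 40-47 [x1,x2,x3,x4=0101]: 00000000  (ones: 0)
  rows 48-55 [x1,x2,x3,x4=0110]: 00000000  (ones: 0)
  rows 56-63 [x1,x2,x3,x4=0111]: 00000000  (ones: 0)
  rows 64-71 [x1,x2,x3,x4=1000]: 00000000  (ones: 0)
  rows 72-79 [x1,x2,x3,x4=1001]: 00000000  (ones: 0)
  rows 80-87 [x1,x2,x3,x4=1010]: 00000000  (ones: 0)
  rows 88-95 [x1,x2,x3,x4=1011]: 00000000  (ones: 0)
  rows 96-103 [x1,x2,x3,x4=1100]: 11111111  (ones: 8)
  rows 104-111 [x1,x2,x3,x4=1101]: 11111111  (ones: 8)
  rows 112-119 [x1,x2,x3,x4=1110]: 11111111  (ones: 8)
  rows 120-127 [x1,x2,x3,x4=1111]: 11111111  (ones: 8)
Count of 1-rows = 0+0+0+0+0+0+0+0+0+0+0+0+8+8+8+8 = 32

32


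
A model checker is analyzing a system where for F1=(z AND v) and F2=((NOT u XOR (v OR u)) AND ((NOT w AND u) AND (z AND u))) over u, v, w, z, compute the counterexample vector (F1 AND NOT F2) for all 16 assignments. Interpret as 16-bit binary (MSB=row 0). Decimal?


F1 = (z AND v)
F2 = ((NOT u XOR (v OR u)) AND ((NOT w AND u) AND (z AND u)))
Counterexample to F1=>F2 is where F1=1 and F2=0.
Evaluate each row (bits = u,v,w,z, MSB first):
  row 0 [0000]: F1=0 F2=0 -> F1&~F2 -> 0
  row 1 [0001]: F1=0 F2=0 -> F1&~F2 -> 0
  row 2 [0010]: F1=0 F2=0 -> F1&~F2 -> 0
  row 3 [0011]: F1=0 F2=0 -> F1&~F2 -> 0
  row 4 [0100]: F1=0 F2=0 -> F1&~F2 -> 0
  row 5 [0101]: F1=1 F2=0 -> F1&~F2 -> 1
  row 6 [0110]: F1=0 F2=0 -> F1&~F2 -> 0
  row 7 [0111]: F1=1 F2=0 -> F1&~F2 -> 1
  row 8 [1000]: F1=0 F2=0 -> F1&~F2 -> 0
  row 9 [1001]: F1=0 F2=1 -> F1&~F2 -> 0
  row 10 [1010]: F1=0 F2=0 -> F1&~F2 -> 0
  row 11 [1011]: F1=0 F2=0 -> F1&~F2 -> 0
  row 12 [1100]: F1=0 F2=0 -> F1&~F2 -> 0
  row 13 [1101]: F1=1 F2=1 -> F1&~F2 -> 0
  row 14 [1110]: F1=0 F2=0 -> F1&~F2 -> 0
  row 15 [1111]: F1=1 F2=0 -> F1&~F2 -> 1
Full result column, 4 rows per line (u,v fixed per line; w,z runs 00..11 left to right):
  rows 0-3 [u,v=00]: 0000  = hex 0
  rows 4-7 [u,v=01]: 0101  = hex 5
  rows 8-11 [u,v=10]: 0000  = hex 0
  rows 12-15 [u,v=11]: 0001  = hex 1
Counterexample vector (row 0 .. row 15) = 0000010100000001
Output column grouped in 4s = 0000 0101 0000 0001 = 0x0501
Convert to decimal digit by digit (value = value*16 + digit):
  0 -> 0
  0*16 + 5 = 5
  5*16 + 0 = 80
  80*16 + 1 = 1281
Decimal = 1281

1281


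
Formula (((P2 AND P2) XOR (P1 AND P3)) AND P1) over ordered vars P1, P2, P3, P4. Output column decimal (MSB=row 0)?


Formula: (((P2 AND P2) XOR (P1 AND P3)) AND P1) over P1, P2, P3, P4 (16 rows)
Evaluate each row (bits = P1,P2,P3,P4, MSB first):
  row 0 [0000]: (((0 AND 0) XOR (0 AND 0)) AND 0) -> 0
  row 1 [0001]: (((0 AND 0) XOR (0 AND 0)) AND 0) -> 0
  row 2 [0010]: (((0 AND 0) XOR (0 AND 1)) AND 0) -> 0
  row 3 [0011]: (((0 AND 0) XOR (0 AND 1)) AND 0) -> 0
  row 4 [0100]: (((1 AND 1) XOR (0 AND 0)) AND 0) -> 0
  row 5 [0101]: (((1 AND 1) XOR (0 AND 0)) AND 0) -> 0
  row 6 [0110]: (((1 AND 1) XOR (0 AND 1)) AND 0) -> 0
  row 7 [0111]: (((1 AND 1) XOR (0 AND 1)) AND 0) -> 0
  row 8 [1000]: (((0 AND 0) XOR (1 AND 0)) AND 1) -> 0
  row 9 [1001]: (((0 AND 0) XOR (1 AND 0)) AND 1) -> 0
  row 10 [1010]: (((0 AND 0) XOR (1 AND 1)) AND 1) -> 1
  row 11 [1011]: (((0 AND 0) XOR (1 AND 1)) AND 1) -> 1
  row 12 [1100]: (((1 AND 1) XOR (1 AND 0)) AND 1) -> 1
  row 13 [1101]: (((1 AND 1) XOR (1 AND 0)) AND 1) -> 1
  row 14 [1110]: (((1 AND 1) XOR (1 AND 1)) AND 1) -> 0
  row 15 [1111]: (((1 AND 1) XOR (1 AND 1)) AND 1) -> 0
Full result column, 4 rows per line (P1,P2 fixed per line; P3,P4 runs 00..11 left to right):
  rows 0-3 [P1,P2=00]: 0000  = hex 0
  rows 4-7 [P1,P2=01]: 0000  = hex 0
  rows 8-11 [P1,P2=10]: 0011  = hex 3
  rows 12-15 [P1,P2=11]: 1100  = hex C
Output column (row 0 .. row 15) = 0000000000111100
Output column grouped in 4s = 0000 0000 0011 1100 = 0x003C
Convert to decimal digit by digit (value = value*16 + digit):
  0 -> 0
  0*16 + 0 = 0
  0*16 + 3 = 3
  3*16 + 12 (C) = 60
Decimal = 60

60


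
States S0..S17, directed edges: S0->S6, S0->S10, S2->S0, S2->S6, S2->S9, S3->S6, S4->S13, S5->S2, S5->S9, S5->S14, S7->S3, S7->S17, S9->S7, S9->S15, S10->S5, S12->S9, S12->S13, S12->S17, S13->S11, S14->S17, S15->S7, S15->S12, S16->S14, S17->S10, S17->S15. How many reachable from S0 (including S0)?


BFS from S0:
  layer 0: {S0}
  layer 1: {S6, S10}
  layer 2: {S5}
  layer 3: {S2, S9, S14}
  layer 4: {S7, S15, S17}
  layer 5: {S3, S12}
  layer 6: {S13}
  layer 7: {S11}
Reachable set: {S0, S2, S3, S5, S6, S7, S9, S10, S11, S12, S13, S14, S15, S17}
Count = 14

14


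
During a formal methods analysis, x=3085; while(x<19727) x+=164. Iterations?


Step 1: x goes from 3085 toward 19727 by 164; the body runs while x<19727, so iterations = ceil((bound-start)/step)
Step 2: Distance=16642
Step 3: ceil(16642/164)=102

102


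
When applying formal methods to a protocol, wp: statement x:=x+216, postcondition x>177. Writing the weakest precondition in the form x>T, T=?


Formula: wp(x:=E, P) = P[E/x] (substitute E for x in postcondition)
Step 1: Postcondition: x>177
Step 2: Substitute x+216 for x: x+216>177
Step 3: Solve for x: x > 177-216 = -39

-39


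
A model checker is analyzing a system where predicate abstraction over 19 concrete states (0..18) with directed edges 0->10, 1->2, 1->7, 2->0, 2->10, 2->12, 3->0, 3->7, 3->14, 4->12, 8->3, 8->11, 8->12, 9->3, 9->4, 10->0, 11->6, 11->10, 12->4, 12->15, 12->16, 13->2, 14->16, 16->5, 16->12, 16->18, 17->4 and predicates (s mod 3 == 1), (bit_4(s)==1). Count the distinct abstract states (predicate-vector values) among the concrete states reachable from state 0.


BFS from 0:
Concrete reachable: {0, 10}
Abstract via predicates (s mod 3 == 1), (bit_4(s)==1):
  (0,0) <- {0}
  (1,0) <- {10}
Distinct abstract states = 2

2
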